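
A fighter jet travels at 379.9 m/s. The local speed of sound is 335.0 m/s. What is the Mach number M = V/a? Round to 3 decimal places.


Step 1: M = V / a = 379.9 / 335.0
Step 2: M = 1.134

1.134


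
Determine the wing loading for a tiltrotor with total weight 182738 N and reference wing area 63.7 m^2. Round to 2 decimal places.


Step 1: Wing loading = W / S = 182738 / 63.7
Step 2: Wing loading = 2868.73 N/m^2

2868.73


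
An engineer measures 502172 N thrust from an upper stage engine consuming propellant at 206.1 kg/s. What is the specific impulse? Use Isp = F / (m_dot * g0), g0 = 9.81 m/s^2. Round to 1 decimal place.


Step 1: m_dot * g0 = 206.1 * 9.81 = 2021.84
Step 2: Isp = 502172 / 2021.84 = 248.4 s

248.4


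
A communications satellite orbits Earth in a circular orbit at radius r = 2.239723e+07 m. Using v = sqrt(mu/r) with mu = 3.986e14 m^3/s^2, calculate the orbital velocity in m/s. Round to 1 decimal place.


Step 1: mu / r = 3.986e14 / 2.239723e+07 = 17796843.6275
Step 2: v = sqrt(17796843.6275) = 4218.6 m/s

4218.6


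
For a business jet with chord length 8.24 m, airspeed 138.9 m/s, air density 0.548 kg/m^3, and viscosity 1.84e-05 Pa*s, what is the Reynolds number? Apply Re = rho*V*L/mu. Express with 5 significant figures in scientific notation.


Step 1: Numerator = rho * V * L = 0.548 * 138.9 * 8.24 = 627.205728
Step 2: Re = 627.205728 / 1.84e-05
Step 3: Re = 3.4087e+07

3.4087e+07


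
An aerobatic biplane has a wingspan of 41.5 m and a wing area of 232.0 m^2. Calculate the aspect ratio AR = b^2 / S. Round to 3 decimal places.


Step 1: b^2 = 41.5^2 = 1722.25
Step 2: AR = 1722.25 / 232.0 = 7.423

7.423


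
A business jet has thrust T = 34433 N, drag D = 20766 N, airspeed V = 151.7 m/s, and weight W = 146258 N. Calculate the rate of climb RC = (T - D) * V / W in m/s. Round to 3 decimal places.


Step 1: Excess thrust = T - D = 34433 - 20766 = 13667 N
Step 2: Excess power = 13667 * 151.7 = 2073283.9 W
Step 3: RC = 2073283.9 / 146258 = 14.176 m/s

14.176


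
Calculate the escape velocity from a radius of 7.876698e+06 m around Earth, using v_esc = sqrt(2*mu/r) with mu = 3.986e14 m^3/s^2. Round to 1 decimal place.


Step 1: 2*mu/r = 2 * 3.986e14 / 7.876698e+06 = 101209923.2445
Step 2: v_esc = sqrt(101209923.2445) = 10060.3 m/s

10060.3


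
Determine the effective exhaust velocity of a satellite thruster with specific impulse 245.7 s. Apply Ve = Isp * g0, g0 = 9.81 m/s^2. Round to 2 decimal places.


Step 1: Ve = Isp * g0 = 245.7 * 9.81
Step 2: Ve = 2410.32 m/s

2410.32


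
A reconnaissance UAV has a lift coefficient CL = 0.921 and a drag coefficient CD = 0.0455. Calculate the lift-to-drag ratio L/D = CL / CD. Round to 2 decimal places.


Step 1: L/D = CL / CD = 0.921 / 0.0455
Step 2: L/D = 20.24

20.24


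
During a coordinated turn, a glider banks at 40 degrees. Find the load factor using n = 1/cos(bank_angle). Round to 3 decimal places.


Step 1: Convert 40 degrees to radians = 0.698132
Step 2: cos(40 deg) = 0.766044
Step 3: n = 1 / 0.766044 = 1.305

1.305


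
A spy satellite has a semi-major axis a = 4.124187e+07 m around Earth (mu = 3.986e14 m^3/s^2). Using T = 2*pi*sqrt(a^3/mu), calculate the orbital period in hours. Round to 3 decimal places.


Step 1: a^3 / mu = 7.014796e+22 / 3.986e14 = 1.759859e+08
Step 2: sqrt(1.759859e+08) = 13265.9659 s
Step 3: T = 2*pi * 13265.9659 = 83352.52 s
Step 4: T in hours = 83352.52 / 3600 = 23.153 hours

23.153


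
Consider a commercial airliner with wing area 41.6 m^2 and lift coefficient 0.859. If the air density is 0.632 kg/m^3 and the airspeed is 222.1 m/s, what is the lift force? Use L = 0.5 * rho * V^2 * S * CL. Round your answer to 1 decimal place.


Step 1: Calculate dynamic pressure q = 0.5 * 0.632 * 222.1^2 = 0.5 * 0.632 * 49328.41 = 15587.7776 Pa
Step 2: Multiply by wing area and lift coefficient: L = 15587.7776 * 41.6 * 0.859
Step 3: L = 648451.5465 * 0.859 = 557019.9 N

557019.9


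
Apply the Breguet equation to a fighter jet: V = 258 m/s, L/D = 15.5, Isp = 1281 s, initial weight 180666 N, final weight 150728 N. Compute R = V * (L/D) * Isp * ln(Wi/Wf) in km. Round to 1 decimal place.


Step 1: Coefficient = V * (L/D) * Isp = 258 * 15.5 * 1281 = 5122719.0 m
Step 2: Wi/Wf = 180666 / 150728 = 1.198623
Step 3: ln(1.198623) = 0.181173
Step 4: R = 5122719.0 * 0.181173 = 928099.1 m = 928.1 km

928.1


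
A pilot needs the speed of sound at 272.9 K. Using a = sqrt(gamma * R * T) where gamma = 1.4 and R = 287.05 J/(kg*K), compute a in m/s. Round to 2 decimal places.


Step 1: gamma * R * T = 1.4 * 287.05 * 272.9 = 109670.323
Step 2: a = sqrt(109670.323) = 331.17 m/s

331.17


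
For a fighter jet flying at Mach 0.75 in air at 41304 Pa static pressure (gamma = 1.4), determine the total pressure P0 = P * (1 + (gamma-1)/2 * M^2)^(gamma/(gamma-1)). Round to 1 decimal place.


Step 1: (gamma-1)/2 * M^2 = 0.2 * 0.5625 = 0.1125
Step 2: 1 + 0.1125 = 1.1125
Step 3: Exponent gamma/(gamma-1) = 3.5
Step 4: P0 = 41304 * 1.1125^3.5 = 59984.9 Pa

59984.9


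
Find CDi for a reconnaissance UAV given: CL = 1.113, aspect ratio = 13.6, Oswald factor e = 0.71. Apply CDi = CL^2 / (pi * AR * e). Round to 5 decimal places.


Step 1: CL^2 = 1.113^2 = 1.238769
Step 2: pi * AR * e = 3.14159 * 13.6 * 0.71 = 30.335219
Step 3: CDi = 1.238769 / 30.335219 = 0.04084

0.04084


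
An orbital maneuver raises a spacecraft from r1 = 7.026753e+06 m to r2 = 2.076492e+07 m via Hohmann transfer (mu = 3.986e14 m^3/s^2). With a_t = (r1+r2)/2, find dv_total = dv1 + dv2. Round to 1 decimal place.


Step 1: Transfer semi-major axis a_t = (7.026753e+06 + 2.076492e+07) / 2 = 1.389584e+07 m
Step 2: v1 (circular at r1) = sqrt(mu/r1) = 7531.67 m/s
Step 3: v_t1 = sqrt(mu*(2/r1 - 1/a_t)) = 9206.91 m/s
Step 4: dv1 = |9206.91 - 7531.67| = 1675.24 m/s
Step 5: v2 (circular at r2) = 4381.31 m/s, v_t2 = 3115.58 m/s
Step 6: dv2 = |4381.31 - 3115.58| = 1265.73 m/s
Step 7: Total delta-v = 1675.24 + 1265.73 = 2941.0 m/s

2941.0


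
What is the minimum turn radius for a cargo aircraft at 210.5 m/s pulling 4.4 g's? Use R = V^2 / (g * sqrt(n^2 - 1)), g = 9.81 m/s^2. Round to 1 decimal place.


Step 1: V^2 = 210.5^2 = 44310.25
Step 2: n^2 - 1 = 4.4^2 - 1 = 18.36
Step 3: sqrt(18.36) = 4.284857
Step 4: R = 44310.25 / (9.81 * 4.284857) = 1054.1 m

1054.1


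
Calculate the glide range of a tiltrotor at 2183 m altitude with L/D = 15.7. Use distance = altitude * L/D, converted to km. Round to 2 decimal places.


Step 1: Glide distance = altitude * L/D = 2183 * 15.7 = 34273.1 m
Step 2: Convert to km: 34273.1 / 1000 = 34.27 km

34.27


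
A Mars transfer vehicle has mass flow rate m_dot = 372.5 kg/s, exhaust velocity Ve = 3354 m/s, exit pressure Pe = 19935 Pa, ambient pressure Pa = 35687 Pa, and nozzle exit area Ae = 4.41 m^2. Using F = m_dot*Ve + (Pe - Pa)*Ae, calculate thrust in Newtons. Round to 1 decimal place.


Step 1: Momentum thrust = m_dot * Ve = 372.5 * 3354 = 1249365.0 N
Step 2: Pressure thrust = (Pe - Pa) * Ae = (19935 - 35687) * 4.41 = -69466.32 N
Step 3: Total thrust F = 1249365.0 + -69466.32 = 1179898.7 N

1179898.7


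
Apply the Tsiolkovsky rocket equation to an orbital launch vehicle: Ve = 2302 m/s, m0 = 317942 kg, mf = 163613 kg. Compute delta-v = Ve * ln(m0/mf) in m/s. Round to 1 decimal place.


Step 1: Mass ratio m0/mf = 317942 / 163613 = 1.943256
Step 2: ln(1.943256) = 0.664365
Step 3: delta-v = 2302 * 0.664365 = 1529.4 m/s

1529.4


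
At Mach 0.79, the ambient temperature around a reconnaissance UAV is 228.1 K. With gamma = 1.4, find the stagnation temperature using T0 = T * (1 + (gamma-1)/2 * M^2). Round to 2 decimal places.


Step 1: (gamma-1)/2 = 0.2
Step 2: M^2 = 0.6241
Step 3: 1 + 0.2 * 0.6241 = 1.12482
Step 4: T0 = 228.1 * 1.12482 = 256.57 K

256.57


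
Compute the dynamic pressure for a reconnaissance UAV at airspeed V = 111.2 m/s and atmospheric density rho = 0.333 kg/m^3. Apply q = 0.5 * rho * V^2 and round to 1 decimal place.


Step 1: V^2 = 111.2^2 = 12365.44
Step 2: q = 0.5 * 0.333 * 12365.44
Step 3: q = 2058.8 Pa

2058.8


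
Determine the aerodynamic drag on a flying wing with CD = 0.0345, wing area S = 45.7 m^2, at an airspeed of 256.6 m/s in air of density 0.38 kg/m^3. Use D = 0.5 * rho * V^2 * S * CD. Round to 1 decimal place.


Step 1: Dynamic pressure q = 0.5 * 0.38 * 256.6^2 = 12510.2764 Pa
Step 2: Drag D = q * S * CD = 12510.2764 * 45.7 * 0.0345
Step 3: D = 19724.3 N

19724.3


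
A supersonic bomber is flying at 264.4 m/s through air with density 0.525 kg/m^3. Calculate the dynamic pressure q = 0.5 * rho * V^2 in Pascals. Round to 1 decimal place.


Step 1: V^2 = 264.4^2 = 69907.36
Step 2: q = 0.5 * 0.525 * 69907.36
Step 3: q = 18350.7 Pa

18350.7


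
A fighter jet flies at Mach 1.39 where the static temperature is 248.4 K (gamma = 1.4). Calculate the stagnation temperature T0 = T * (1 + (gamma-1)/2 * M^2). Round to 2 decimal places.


Step 1: (gamma-1)/2 = 0.2
Step 2: M^2 = 1.9321
Step 3: 1 + 0.2 * 1.9321 = 1.38642
Step 4: T0 = 248.4 * 1.38642 = 344.39 K

344.39


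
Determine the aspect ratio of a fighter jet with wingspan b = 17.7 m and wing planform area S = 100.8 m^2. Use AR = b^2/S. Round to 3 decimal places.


Step 1: b^2 = 17.7^2 = 313.29
Step 2: AR = 313.29 / 100.8 = 3.108

3.108


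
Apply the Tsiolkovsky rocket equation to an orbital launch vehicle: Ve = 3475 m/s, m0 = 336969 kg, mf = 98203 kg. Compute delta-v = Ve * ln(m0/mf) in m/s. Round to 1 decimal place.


Step 1: Mass ratio m0/mf = 336969 / 98203 = 3.431351
Step 2: ln(3.431351) = 1.232954
Step 3: delta-v = 3475 * 1.232954 = 4284.5 m/s

4284.5


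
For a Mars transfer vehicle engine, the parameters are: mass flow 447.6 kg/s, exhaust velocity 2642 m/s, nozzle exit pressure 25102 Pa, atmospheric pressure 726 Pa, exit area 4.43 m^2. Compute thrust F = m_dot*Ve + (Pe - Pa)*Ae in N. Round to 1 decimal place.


Step 1: Momentum thrust = m_dot * Ve = 447.6 * 2642 = 1182559.2 N
Step 2: Pressure thrust = (Pe - Pa) * Ae = (25102 - 726) * 4.43 = 107985.68 N
Step 3: Total thrust F = 1182559.2 + 107985.68 = 1290544.9 N

1290544.9


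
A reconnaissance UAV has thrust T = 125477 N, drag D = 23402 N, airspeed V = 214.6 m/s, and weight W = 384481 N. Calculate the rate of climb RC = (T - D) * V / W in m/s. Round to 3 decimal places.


Step 1: Excess thrust = T - D = 125477 - 23402 = 102075 N
Step 2: Excess power = 102075 * 214.6 = 21905295.0 W
Step 3: RC = 21905295.0 / 384481 = 56.974 m/s

56.974


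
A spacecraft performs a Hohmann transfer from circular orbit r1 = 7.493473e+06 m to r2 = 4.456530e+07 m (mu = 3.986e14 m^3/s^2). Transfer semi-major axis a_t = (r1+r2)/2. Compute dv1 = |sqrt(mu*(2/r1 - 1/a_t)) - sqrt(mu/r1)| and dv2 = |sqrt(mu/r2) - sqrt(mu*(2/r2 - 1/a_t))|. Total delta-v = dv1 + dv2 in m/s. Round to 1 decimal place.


Step 1: Transfer semi-major axis a_t = (7.493473e+06 + 4.456530e+07) / 2 = 2.602939e+07 m
Step 2: v1 (circular at r1) = sqrt(mu/r1) = 7293.35 m/s
Step 3: v_t1 = sqrt(mu*(2/r1 - 1/a_t)) = 9543.19 m/s
Step 4: dv1 = |9543.19 - 7293.35| = 2249.84 m/s
Step 5: v2 (circular at r2) = 2990.68 m/s, v_t2 = 1604.65 m/s
Step 6: dv2 = |2990.68 - 1604.65| = 1386.03 m/s
Step 7: Total delta-v = 2249.84 + 1386.03 = 3635.9 m/s

3635.9


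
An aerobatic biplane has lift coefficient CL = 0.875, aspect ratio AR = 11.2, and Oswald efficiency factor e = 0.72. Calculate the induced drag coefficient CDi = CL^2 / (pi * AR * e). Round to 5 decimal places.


Step 1: CL^2 = 0.875^2 = 0.765625
Step 2: pi * AR * e = 3.14159 * 11.2 * 0.72 = 25.333803
Step 3: CDi = 0.765625 / 25.333803 = 0.03022

0.03022


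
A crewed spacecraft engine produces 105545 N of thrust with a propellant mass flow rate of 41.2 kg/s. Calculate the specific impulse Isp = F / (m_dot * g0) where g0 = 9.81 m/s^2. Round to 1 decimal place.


Step 1: m_dot * g0 = 41.2 * 9.81 = 404.17
Step 2: Isp = 105545 / 404.17 = 261.1 s

261.1


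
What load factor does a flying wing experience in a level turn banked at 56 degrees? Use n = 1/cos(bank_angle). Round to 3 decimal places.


Step 1: Convert 56 degrees to radians = 0.977384
Step 2: cos(56 deg) = 0.559193
Step 3: n = 1 / 0.559193 = 1.788

1.788


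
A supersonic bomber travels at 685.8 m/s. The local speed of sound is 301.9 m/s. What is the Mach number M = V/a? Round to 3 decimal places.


Step 1: M = V / a = 685.8 / 301.9
Step 2: M = 2.272

2.272


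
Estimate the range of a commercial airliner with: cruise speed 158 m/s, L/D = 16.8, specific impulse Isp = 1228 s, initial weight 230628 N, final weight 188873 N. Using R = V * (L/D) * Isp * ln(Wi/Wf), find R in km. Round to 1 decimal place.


Step 1: Coefficient = V * (L/D) * Isp = 158 * 16.8 * 1228 = 3259603.2 m
Step 2: Wi/Wf = 230628 / 188873 = 1.221074
Step 3: ln(1.221074) = 0.199731
Step 4: R = 3259603.2 * 0.199731 = 651044.4 m = 651.0 km

651.0


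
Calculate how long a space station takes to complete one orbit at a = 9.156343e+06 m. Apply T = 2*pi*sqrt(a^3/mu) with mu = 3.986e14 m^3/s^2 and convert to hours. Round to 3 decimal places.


Step 1: a^3 / mu = 7.676551e+20 / 3.986e14 = 1.925878e+06
Step 2: sqrt(1.925878e+06) = 1387.7602 s
Step 3: T = 2*pi * 1387.7602 = 8719.55 s
Step 4: T in hours = 8719.55 / 3600 = 2.422 hours

2.422


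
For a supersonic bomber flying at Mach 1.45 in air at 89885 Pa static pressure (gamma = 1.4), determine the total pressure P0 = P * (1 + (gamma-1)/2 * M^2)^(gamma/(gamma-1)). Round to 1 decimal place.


Step 1: (gamma-1)/2 * M^2 = 0.2 * 2.1025 = 0.4205
Step 2: 1 + 0.4205 = 1.4205
Step 3: Exponent gamma/(gamma-1) = 3.5
Step 4: P0 = 89885 * 1.4205^3.5 = 307065.9 Pa

307065.9


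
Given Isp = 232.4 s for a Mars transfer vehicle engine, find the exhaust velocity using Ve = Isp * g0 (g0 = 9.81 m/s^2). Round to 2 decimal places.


Step 1: Ve = Isp * g0 = 232.4 * 9.81
Step 2: Ve = 2279.84 m/s

2279.84


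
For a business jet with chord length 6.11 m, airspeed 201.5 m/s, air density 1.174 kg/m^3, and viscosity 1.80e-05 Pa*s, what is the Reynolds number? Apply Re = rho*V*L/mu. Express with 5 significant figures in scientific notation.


Step 1: Numerator = rho * V * L = 1.174 * 201.5 * 6.11 = 1445.38771
Step 2: Re = 1445.38771 / 1.80e-05
Step 3: Re = 8.0299e+07

8.0299e+07


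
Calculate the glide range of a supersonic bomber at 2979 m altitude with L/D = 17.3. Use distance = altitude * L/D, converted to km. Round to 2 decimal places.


Step 1: Glide distance = altitude * L/D = 2979 * 17.3 = 51536.7 m
Step 2: Convert to km: 51536.7 / 1000 = 51.54 km

51.54


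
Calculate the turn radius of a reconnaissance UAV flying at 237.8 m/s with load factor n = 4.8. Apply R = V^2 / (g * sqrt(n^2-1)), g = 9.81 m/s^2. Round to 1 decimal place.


Step 1: V^2 = 237.8^2 = 56548.84
Step 2: n^2 - 1 = 4.8^2 - 1 = 22.04
Step 3: sqrt(22.04) = 4.694678
Step 4: R = 56548.84 / (9.81 * 4.694678) = 1227.9 m

1227.9


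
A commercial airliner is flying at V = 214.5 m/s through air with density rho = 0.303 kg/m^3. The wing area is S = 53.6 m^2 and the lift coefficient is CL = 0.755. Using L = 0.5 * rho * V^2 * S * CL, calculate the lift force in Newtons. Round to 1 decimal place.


Step 1: Calculate dynamic pressure q = 0.5 * 0.303 * 214.5^2 = 0.5 * 0.303 * 46010.25 = 6970.5529 Pa
Step 2: Multiply by wing area and lift coefficient: L = 6970.5529 * 53.6 * 0.755
Step 3: L = 373621.6341 * 0.755 = 282084.3 N

282084.3


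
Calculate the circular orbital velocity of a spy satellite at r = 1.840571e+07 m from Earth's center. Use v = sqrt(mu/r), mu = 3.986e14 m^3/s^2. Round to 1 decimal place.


Step 1: mu / r = 3.986e14 / 1.840571e+07 = 21656322.9563
Step 2: v = sqrt(21656322.9563) = 4653.6 m/s

4653.6


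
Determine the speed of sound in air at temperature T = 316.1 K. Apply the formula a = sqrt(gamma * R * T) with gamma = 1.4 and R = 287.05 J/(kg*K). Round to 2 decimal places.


Step 1: gamma * R * T = 1.4 * 287.05 * 316.1 = 127031.107
Step 2: a = sqrt(127031.107) = 356.41 m/s

356.41


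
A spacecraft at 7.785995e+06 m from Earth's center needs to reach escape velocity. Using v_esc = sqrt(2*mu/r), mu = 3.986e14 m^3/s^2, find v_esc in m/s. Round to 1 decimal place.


Step 1: 2*mu/r = 2 * 3.986e14 / 7.785995e+06 = 102388968.9115
Step 2: v_esc = sqrt(102388968.9115) = 10118.7 m/s

10118.7


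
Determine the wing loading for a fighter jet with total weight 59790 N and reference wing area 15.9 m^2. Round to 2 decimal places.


Step 1: Wing loading = W / S = 59790 / 15.9
Step 2: Wing loading = 3760.38 N/m^2

3760.38


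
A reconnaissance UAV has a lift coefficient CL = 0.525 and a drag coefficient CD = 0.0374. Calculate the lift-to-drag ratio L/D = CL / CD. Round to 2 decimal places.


Step 1: L/D = CL / CD = 0.525 / 0.0374
Step 2: L/D = 14.04

14.04


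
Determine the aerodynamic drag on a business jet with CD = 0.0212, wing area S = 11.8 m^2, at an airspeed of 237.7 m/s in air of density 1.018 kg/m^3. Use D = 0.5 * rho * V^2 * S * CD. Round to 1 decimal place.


Step 1: Dynamic pressure q = 0.5 * 1.018 * 237.7^2 = 28759.1566 Pa
Step 2: Drag D = q * S * CD = 28759.1566 * 11.8 * 0.0212
Step 3: D = 7194.4 N

7194.4


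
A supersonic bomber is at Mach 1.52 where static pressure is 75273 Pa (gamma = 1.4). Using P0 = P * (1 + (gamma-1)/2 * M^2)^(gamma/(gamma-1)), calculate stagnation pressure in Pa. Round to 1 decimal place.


Step 1: (gamma-1)/2 * M^2 = 0.2 * 2.3104 = 0.46208
Step 2: 1 + 0.46208 = 1.46208
Step 3: Exponent gamma/(gamma-1) = 3.5
Step 4: P0 = 75273 * 1.46208^3.5 = 284471.1 Pa

284471.1


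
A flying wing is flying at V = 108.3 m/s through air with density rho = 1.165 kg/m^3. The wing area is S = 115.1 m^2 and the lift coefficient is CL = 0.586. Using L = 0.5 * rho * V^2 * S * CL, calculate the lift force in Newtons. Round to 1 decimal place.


Step 1: Calculate dynamic pressure q = 0.5 * 1.165 * 108.3^2 = 0.5 * 1.165 * 11728.89 = 6832.0784 Pa
Step 2: Multiply by wing area and lift coefficient: L = 6832.0784 * 115.1 * 0.586
Step 3: L = 786372.2267 * 0.586 = 460814.1 N

460814.1


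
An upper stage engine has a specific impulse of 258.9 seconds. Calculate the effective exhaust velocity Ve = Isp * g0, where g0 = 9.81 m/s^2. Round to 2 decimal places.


Step 1: Ve = Isp * g0 = 258.9 * 9.81
Step 2: Ve = 2539.81 m/s

2539.81


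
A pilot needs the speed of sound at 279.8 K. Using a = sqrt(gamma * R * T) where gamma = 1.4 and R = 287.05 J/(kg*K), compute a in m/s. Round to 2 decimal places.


Step 1: gamma * R * T = 1.4 * 287.05 * 279.8 = 112443.226
Step 2: a = sqrt(112443.226) = 335.33 m/s

335.33


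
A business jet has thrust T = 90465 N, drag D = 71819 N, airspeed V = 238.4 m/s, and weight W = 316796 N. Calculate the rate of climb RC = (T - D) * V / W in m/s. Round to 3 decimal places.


Step 1: Excess thrust = T - D = 90465 - 71819 = 18646 N
Step 2: Excess power = 18646 * 238.4 = 4445206.4 W
Step 3: RC = 4445206.4 / 316796 = 14.032 m/s

14.032


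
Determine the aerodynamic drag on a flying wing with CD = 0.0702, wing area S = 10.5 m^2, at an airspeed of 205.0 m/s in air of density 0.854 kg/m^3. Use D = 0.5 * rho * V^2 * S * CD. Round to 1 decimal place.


Step 1: Dynamic pressure q = 0.5 * 0.854 * 205.0^2 = 17944.675 Pa
Step 2: Drag D = q * S * CD = 17944.675 * 10.5 * 0.0702
Step 3: D = 13227.0 N

13227.0


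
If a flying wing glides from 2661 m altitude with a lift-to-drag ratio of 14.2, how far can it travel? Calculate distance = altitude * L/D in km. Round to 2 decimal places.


Step 1: Glide distance = altitude * L/D = 2661 * 14.2 = 37786.2 m
Step 2: Convert to km: 37786.2 / 1000 = 37.79 km

37.79


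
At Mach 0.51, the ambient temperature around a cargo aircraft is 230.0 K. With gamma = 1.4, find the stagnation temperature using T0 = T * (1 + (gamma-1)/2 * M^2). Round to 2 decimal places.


Step 1: (gamma-1)/2 = 0.2
Step 2: M^2 = 0.2601
Step 3: 1 + 0.2 * 0.2601 = 1.05202
Step 4: T0 = 230.0 * 1.05202 = 241.96 K

241.96


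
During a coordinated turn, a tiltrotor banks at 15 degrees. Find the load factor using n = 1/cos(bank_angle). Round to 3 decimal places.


Step 1: Convert 15 degrees to radians = 0.261799
Step 2: cos(15 deg) = 0.965926
Step 3: n = 1 / 0.965926 = 1.035

1.035


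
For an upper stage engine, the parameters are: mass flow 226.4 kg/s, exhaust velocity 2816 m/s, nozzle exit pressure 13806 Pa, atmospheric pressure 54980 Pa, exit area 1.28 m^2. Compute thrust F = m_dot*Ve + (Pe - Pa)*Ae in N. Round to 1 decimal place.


Step 1: Momentum thrust = m_dot * Ve = 226.4 * 2816 = 637542.4 N
Step 2: Pressure thrust = (Pe - Pa) * Ae = (13806 - 54980) * 1.28 = -52702.72 N
Step 3: Total thrust F = 637542.4 + -52702.72 = 584839.7 N

584839.7


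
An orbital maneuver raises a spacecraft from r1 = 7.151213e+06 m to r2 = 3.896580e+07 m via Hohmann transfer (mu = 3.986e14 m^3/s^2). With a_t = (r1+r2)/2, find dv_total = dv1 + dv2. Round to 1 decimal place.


Step 1: Transfer semi-major axis a_t = (7.151213e+06 + 3.896580e+07) / 2 = 2.305851e+07 m
Step 2: v1 (circular at r1) = sqrt(mu/r1) = 7465.84 m/s
Step 3: v_t1 = sqrt(mu*(2/r1 - 1/a_t)) = 9705.21 m/s
Step 4: dv1 = |9705.21 - 7465.84| = 2239.37 m/s
Step 5: v2 (circular at r2) = 3198.36 m/s, v_t2 = 1781.15 m/s
Step 6: dv2 = |3198.36 - 1781.15| = 1417.2 m/s
Step 7: Total delta-v = 2239.37 + 1417.2 = 3656.6 m/s

3656.6


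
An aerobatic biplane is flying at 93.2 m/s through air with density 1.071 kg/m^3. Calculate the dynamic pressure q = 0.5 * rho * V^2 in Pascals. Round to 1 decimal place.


Step 1: V^2 = 93.2^2 = 8686.24
Step 2: q = 0.5 * 1.071 * 8686.24
Step 3: q = 4651.5 Pa

4651.5


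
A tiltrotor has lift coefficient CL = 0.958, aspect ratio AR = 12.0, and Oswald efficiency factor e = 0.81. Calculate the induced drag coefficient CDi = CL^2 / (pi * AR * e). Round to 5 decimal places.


Step 1: CL^2 = 0.958^2 = 0.917764
Step 2: pi * AR * e = 3.14159 * 12.0 * 0.81 = 30.536281
Step 3: CDi = 0.917764 / 30.536281 = 0.03005

0.03005


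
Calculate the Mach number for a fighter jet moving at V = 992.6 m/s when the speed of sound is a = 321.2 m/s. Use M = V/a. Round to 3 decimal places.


Step 1: M = V / a = 992.6 / 321.2
Step 2: M = 3.090

3.090


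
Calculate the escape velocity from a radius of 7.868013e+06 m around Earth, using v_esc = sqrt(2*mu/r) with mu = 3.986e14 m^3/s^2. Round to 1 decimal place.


Step 1: 2*mu/r = 2 * 3.986e14 / 7.868013e+06 = 101321642.4528
Step 2: v_esc = sqrt(101321642.4528) = 10065.9 m/s

10065.9


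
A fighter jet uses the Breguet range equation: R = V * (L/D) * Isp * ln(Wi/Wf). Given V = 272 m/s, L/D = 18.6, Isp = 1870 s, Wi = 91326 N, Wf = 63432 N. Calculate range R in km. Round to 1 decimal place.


Step 1: Coefficient = V * (L/D) * Isp = 272 * 18.6 * 1870 = 9460704.0 m
Step 2: Wi/Wf = 91326 / 63432 = 1.439747
Step 3: ln(1.439747) = 0.364467
Step 4: R = 9460704.0 * 0.364467 = 3448114.9 m = 3448.1 km

3448.1


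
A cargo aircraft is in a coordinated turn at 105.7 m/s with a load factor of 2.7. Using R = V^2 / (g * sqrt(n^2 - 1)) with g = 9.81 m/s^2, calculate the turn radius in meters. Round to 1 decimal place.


Step 1: V^2 = 105.7^2 = 11172.49
Step 2: n^2 - 1 = 2.7^2 - 1 = 6.29
Step 3: sqrt(6.29) = 2.507987
Step 4: R = 11172.49 / (9.81 * 2.507987) = 454.1 m

454.1


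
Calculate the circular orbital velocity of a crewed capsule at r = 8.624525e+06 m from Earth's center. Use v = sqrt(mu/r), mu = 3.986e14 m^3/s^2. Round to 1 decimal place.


Step 1: mu / r = 3.986e14 / 8.624525e+06 = 46217038.0398
Step 2: v = sqrt(46217038.0398) = 6798.3 m/s

6798.3


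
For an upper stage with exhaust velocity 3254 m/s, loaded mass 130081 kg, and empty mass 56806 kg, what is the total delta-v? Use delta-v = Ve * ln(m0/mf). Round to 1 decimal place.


Step 1: Mass ratio m0/mf = 130081 / 56806 = 2.289917
Step 2: ln(2.289917) = 0.828515
Step 3: delta-v = 3254 * 0.828515 = 2696.0 m/s

2696.0


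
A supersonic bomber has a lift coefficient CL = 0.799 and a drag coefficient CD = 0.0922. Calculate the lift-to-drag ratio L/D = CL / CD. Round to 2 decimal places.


Step 1: L/D = CL / CD = 0.799 / 0.0922
Step 2: L/D = 8.67

8.67


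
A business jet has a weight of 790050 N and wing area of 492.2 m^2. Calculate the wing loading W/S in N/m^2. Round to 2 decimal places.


Step 1: Wing loading = W / S = 790050 / 492.2
Step 2: Wing loading = 1605.14 N/m^2

1605.14


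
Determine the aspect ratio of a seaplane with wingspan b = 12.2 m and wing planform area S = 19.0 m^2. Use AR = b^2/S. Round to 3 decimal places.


Step 1: b^2 = 12.2^2 = 148.84
Step 2: AR = 148.84 / 19.0 = 7.834

7.834


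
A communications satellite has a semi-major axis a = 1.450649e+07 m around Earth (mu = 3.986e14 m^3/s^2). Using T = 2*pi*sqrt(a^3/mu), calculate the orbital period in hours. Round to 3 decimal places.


Step 1: a^3 / mu = 3.052720e+21 / 3.986e14 = 7.658606e+06
Step 2: sqrt(7.658606e+06) = 2767.4187 s
Step 3: T = 2*pi * 2767.4187 = 17388.2 s
Step 4: T in hours = 17388.2 / 3600 = 4.830 hours

4.830


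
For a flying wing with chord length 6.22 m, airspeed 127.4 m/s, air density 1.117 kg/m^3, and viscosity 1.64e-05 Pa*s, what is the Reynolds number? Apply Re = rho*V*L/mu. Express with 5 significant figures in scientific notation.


Step 1: Numerator = rho * V * L = 1.117 * 127.4 * 6.22 = 885.142076
Step 2: Re = 885.142076 / 1.64e-05
Step 3: Re = 5.3972e+07

5.3972e+07


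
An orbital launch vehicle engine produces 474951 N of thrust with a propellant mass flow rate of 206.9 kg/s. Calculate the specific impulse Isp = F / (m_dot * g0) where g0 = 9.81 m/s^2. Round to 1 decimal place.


Step 1: m_dot * g0 = 206.9 * 9.81 = 2029.69
Step 2: Isp = 474951 / 2029.69 = 234.0 s

234.0


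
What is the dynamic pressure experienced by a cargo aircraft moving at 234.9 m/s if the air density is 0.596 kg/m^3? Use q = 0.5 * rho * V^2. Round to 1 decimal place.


Step 1: V^2 = 234.9^2 = 55178.01
Step 2: q = 0.5 * 0.596 * 55178.01
Step 3: q = 16443.0 Pa

16443.0


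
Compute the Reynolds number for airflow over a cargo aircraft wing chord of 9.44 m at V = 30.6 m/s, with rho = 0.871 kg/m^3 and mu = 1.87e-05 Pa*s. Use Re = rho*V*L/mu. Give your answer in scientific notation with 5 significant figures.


Step 1: Numerator = rho * V * L = 0.871 * 30.6 * 9.44 = 251.600544
Step 2: Re = 251.600544 / 1.87e-05
Step 3: Re = 1.3455e+07

1.3455e+07


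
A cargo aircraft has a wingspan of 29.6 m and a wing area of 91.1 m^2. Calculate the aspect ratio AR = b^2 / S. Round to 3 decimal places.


Step 1: b^2 = 29.6^2 = 876.16
Step 2: AR = 876.16 / 91.1 = 9.618

9.618


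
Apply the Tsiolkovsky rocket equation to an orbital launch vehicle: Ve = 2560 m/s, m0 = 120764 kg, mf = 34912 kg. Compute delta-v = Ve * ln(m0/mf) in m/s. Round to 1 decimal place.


Step 1: Mass ratio m0/mf = 120764 / 34912 = 3.459097
Step 2: ln(3.459097) = 1.241008
Step 3: delta-v = 2560 * 1.241008 = 3177.0 m/s

3177.0


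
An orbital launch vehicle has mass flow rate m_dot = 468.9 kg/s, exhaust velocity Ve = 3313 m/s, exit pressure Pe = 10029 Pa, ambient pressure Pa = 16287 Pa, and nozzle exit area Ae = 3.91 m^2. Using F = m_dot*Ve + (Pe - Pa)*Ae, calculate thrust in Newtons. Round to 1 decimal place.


Step 1: Momentum thrust = m_dot * Ve = 468.9 * 3313 = 1553465.7 N
Step 2: Pressure thrust = (Pe - Pa) * Ae = (10029 - 16287) * 3.91 = -24468.78 N
Step 3: Total thrust F = 1553465.7 + -24468.78 = 1528996.9 N

1528996.9


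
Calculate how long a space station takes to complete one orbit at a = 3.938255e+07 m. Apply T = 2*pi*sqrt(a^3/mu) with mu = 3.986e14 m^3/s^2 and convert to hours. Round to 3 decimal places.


Step 1: a^3 / mu = 6.108175e+22 / 3.986e14 = 1.532407e+08
Step 2: sqrt(1.532407e+08) = 12379.0439 s
Step 3: T = 2*pi * 12379.0439 = 77779.83 s
Step 4: T in hours = 77779.83 / 3600 = 21.606 hours

21.606


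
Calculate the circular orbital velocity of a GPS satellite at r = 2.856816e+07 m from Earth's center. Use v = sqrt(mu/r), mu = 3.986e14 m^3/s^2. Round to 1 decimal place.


Step 1: mu / r = 3.986e14 / 2.856816e+07 = 13952596.177
Step 2: v = sqrt(13952596.177) = 3735.3 m/s

3735.3


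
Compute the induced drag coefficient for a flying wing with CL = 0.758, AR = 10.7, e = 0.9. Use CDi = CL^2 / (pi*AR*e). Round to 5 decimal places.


Step 1: CL^2 = 0.758^2 = 0.574564
Step 2: pi * AR * e = 3.14159 * 10.7 * 0.9 = 30.253537
Step 3: CDi = 0.574564 / 30.253537 = 0.01899

0.01899


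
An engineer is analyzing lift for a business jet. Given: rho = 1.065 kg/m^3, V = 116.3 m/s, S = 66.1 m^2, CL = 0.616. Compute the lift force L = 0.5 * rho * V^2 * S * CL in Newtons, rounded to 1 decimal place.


Step 1: Calculate dynamic pressure q = 0.5 * 1.065 * 116.3^2 = 0.5 * 1.065 * 13525.69 = 7202.4299 Pa
Step 2: Multiply by wing area and lift coefficient: L = 7202.4299 * 66.1 * 0.616
Step 3: L = 476080.618 * 0.616 = 293265.7 N

293265.7


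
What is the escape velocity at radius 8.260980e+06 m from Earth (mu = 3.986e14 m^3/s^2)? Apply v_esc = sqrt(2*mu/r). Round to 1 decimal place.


Step 1: 2*mu/r = 2 * 3.986e14 / 8.260980e+06 = 96501867.8171
Step 2: v_esc = sqrt(96501867.8171) = 9823.5 m/s

9823.5


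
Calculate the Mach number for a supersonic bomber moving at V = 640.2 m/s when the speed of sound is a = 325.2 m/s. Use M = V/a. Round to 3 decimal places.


Step 1: M = V / a = 640.2 / 325.2
Step 2: M = 1.969

1.969


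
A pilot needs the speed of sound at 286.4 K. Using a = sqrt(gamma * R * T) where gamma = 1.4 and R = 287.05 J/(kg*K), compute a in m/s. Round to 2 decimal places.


Step 1: gamma * R * T = 1.4 * 287.05 * 286.4 = 115095.568
Step 2: a = sqrt(115095.568) = 339.26 m/s

339.26


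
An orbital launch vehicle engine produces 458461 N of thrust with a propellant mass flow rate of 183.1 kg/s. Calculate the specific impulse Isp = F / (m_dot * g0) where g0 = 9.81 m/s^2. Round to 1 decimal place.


Step 1: m_dot * g0 = 183.1 * 9.81 = 1796.21
Step 2: Isp = 458461 / 1796.21 = 255.2 s

255.2


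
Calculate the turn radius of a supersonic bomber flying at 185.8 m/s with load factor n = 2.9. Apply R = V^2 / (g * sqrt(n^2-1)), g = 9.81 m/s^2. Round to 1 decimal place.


Step 1: V^2 = 185.8^2 = 34521.64
Step 2: n^2 - 1 = 2.9^2 - 1 = 7.41
Step 3: sqrt(7.41) = 2.722132
Step 4: R = 34521.64 / (9.81 * 2.722132) = 1292.7 m

1292.7


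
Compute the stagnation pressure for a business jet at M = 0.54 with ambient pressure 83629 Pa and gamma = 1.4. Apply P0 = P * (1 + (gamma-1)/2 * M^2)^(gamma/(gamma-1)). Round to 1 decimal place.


Step 1: (gamma-1)/2 * M^2 = 0.2 * 0.2916 = 0.05832
Step 2: 1 + 0.05832 = 1.05832
Step 3: Exponent gamma/(gamma-1) = 3.5
Step 4: P0 = 83629 * 1.05832^3.5 = 101980.3 Pa

101980.3


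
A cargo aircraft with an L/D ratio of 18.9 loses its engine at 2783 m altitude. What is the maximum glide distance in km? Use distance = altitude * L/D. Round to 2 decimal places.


Step 1: Glide distance = altitude * L/D = 2783 * 18.9 = 52598.7 m
Step 2: Convert to km: 52598.7 / 1000 = 52.60 km

52.60


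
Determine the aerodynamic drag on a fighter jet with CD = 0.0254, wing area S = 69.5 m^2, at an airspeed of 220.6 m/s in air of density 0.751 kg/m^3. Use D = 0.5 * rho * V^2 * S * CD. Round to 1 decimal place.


Step 1: Dynamic pressure q = 0.5 * 0.751 * 220.6^2 = 18273.4672 Pa
Step 2: Drag D = q * S * CD = 18273.4672 * 69.5 * 0.0254
Step 3: D = 32258.2 N

32258.2


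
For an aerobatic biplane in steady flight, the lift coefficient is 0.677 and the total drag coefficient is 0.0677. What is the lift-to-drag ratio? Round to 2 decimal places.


Step 1: L/D = CL / CD = 0.677 / 0.0677
Step 2: L/D = 10.00

10.00


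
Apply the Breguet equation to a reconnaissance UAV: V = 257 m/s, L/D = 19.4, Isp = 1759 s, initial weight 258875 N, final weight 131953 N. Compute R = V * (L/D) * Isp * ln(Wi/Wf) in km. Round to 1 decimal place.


Step 1: Coefficient = V * (L/D) * Isp = 257 * 19.4 * 1759 = 8770022.2 m
Step 2: Wi/Wf = 258875 / 131953 = 1.961873
Step 3: ln(1.961873) = 0.6739
Step 4: R = 8770022.2 * 0.6739 = 5910113.8 m = 5910.1 km

5910.1


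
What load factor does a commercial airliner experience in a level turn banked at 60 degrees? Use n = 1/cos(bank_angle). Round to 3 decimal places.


Step 1: Convert 60 degrees to radians = 1.047198
Step 2: cos(60 deg) = 0.5
Step 3: n = 1 / 0.5 = 2.000

2.000


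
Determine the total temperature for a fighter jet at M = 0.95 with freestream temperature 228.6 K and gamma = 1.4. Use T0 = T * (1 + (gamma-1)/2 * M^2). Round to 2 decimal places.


Step 1: (gamma-1)/2 = 0.2
Step 2: M^2 = 0.9025
Step 3: 1 + 0.2 * 0.9025 = 1.1805
Step 4: T0 = 228.6 * 1.1805 = 269.86 K

269.86


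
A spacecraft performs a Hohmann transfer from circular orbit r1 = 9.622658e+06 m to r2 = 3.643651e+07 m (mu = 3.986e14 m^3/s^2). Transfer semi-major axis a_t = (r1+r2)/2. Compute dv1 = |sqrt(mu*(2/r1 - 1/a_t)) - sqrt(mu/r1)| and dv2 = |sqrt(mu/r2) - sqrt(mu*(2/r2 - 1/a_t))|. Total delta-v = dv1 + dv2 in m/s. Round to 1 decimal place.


Step 1: Transfer semi-major axis a_t = (9.622658e+06 + 3.643651e+07) / 2 = 2.302958e+07 m
Step 2: v1 (circular at r1) = sqrt(mu/r1) = 6436.08 m/s
Step 3: v_t1 = sqrt(mu*(2/r1 - 1/a_t)) = 8095.55 m/s
Step 4: dv1 = |8095.55 - 6436.08| = 1659.48 m/s
Step 5: v2 (circular at r2) = 3307.5 m/s, v_t2 = 2137.99 m/s
Step 6: dv2 = |3307.5 - 2137.99| = 1169.52 m/s
Step 7: Total delta-v = 1659.48 + 1169.52 = 2829.0 m/s

2829.0


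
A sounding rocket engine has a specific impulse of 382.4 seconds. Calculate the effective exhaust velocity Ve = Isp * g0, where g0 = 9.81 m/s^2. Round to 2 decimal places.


Step 1: Ve = Isp * g0 = 382.4 * 9.81
Step 2: Ve = 3751.34 m/s

3751.34


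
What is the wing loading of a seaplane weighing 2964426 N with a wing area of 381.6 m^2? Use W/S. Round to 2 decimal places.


Step 1: Wing loading = W / S = 2964426 / 381.6
Step 2: Wing loading = 7768.41 N/m^2

7768.41


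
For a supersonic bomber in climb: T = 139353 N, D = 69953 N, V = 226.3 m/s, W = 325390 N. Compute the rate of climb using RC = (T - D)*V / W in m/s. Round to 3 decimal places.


Step 1: Excess thrust = T - D = 139353 - 69953 = 69400 N
Step 2: Excess power = 69400 * 226.3 = 15705220.0 W
Step 3: RC = 15705220.0 / 325390 = 48.266 m/s

48.266


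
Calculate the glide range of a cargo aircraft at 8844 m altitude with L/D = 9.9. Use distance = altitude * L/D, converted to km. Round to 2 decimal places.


Step 1: Glide distance = altitude * L/D = 8844 * 9.9 = 87555.6 m
Step 2: Convert to km: 87555.6 / 1000 = 87.56 km

87.56


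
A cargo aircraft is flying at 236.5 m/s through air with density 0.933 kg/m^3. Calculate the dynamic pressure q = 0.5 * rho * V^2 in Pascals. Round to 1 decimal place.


Step 1: V^2 = 236.5^2 = 55932.25
Step 2: q = 0.5 * 0.933 * 55932.25
Step 3: q = 26092.4 Pa

26092.4


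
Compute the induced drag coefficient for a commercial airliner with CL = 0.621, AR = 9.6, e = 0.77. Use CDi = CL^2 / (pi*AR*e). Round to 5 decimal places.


Step 1: CL^2 = 0.621^2 = 0.385641
Step 2: pi * AR * e = 3.14159 * 9.6 * 0.77 = 23.222653
Step 3: CDi = 0.385641 / 23.222653 = 0.01661

0.01661


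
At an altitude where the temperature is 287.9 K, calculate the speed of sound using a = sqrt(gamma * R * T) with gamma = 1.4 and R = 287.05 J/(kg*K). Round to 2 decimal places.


Step 1: gamma * R * T = 1.4 * 287.05 * 287.9 = 115698.373
Step 2: a = sqrt(115698.373) = 340.14 m/s

340.14


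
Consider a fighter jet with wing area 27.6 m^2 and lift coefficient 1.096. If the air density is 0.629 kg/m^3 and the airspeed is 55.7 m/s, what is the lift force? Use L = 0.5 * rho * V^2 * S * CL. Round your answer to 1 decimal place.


Step 1: Calculate dynamic pressure q = 0.5 * 0.629 * 55.7^2 = 0.5 * 0.629 * 3102.49 = 975.7331 Pa
Step 2: Multiply by wing area and lift coefficient: L = 975.7331 * 27.6 * 1.096
Step 3: L = 26930.2337 * 1.096 = 29515.5 N

29515.5


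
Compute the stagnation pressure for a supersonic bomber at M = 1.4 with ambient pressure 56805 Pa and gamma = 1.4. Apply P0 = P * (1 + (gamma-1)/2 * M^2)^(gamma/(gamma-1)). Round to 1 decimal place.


Step 1: (gamma-1)/2 * M^2 = 0.2 * 1.96 = 0.392
Step 2: 1 + 0.392 = 1.392
Step 3: Exponent gamma/(gamma-1) = 3.5
Step 4: P0 = 56805 * 1.392^3.5 = 180769.0 Pa

180769.0


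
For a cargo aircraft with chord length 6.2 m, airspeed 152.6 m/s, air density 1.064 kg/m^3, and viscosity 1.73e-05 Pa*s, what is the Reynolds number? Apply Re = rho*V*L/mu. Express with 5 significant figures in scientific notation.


Step 1: Numerator = rho * V * L = 1.064 * 152.6 * 6.2 = 1006.67168
Step 2: Re = 1006.67168 / 1.73e-05
Step 3: Re = 5.8189e+07

5.8189e+07


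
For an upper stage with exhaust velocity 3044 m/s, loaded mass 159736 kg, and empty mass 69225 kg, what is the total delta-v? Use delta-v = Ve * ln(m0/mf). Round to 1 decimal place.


Step 1: Mass ratio m0/mf = 159736 / 69225 = 2.30749
Step 2: ln(2.30749) = 0.83616
Step 3: delta-v = 3044 * 0.83616 = 2545.3 m/s

2545.3


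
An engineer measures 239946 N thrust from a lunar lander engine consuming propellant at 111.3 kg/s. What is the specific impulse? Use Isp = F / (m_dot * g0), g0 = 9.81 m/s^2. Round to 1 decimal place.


Step 1: m_dot * g0 = 111.3 * 9.81 = 1091.85
Step 2: Isp = 239946 / 1091.85 = 219.8 s

219.8


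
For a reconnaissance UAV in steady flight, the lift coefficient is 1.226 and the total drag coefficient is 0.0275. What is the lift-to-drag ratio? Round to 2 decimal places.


Step 1: L/D = CL / CD = 1.226 / 0.0275
Step 2: L/D = 44.58

44.58


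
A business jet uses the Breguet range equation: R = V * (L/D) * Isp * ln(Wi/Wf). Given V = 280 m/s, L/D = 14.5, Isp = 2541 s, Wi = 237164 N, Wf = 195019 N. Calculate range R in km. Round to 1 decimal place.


Step 1: Coefficient = V * (L/D) * Isp = 280 * 14.5 * 2541 = 10316460.0 m
Step 2: Wi/Wf = 237164 / 195019 = 1.216107
Step 3: ln(1.216107) = 0.195655
Step 4: R = 10316460.0 * 0.195655 = 2018465.9 m = 2018.5 km

2018.5


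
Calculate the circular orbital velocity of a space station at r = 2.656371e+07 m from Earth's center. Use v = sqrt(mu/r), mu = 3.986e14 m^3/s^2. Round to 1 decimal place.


Step 1: mu / r = 3.986e14 / 2.656371e+07 = 15005434.1054
Step 2: v = sqrt(15005434.1054) = 3873.7 m/s

3873.7


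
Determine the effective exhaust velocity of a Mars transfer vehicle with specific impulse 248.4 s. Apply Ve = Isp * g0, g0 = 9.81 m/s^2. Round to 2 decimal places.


Step 1: Ve = Isp * g0 = 248.4 * 9.81
Step 2: Ve = 2436.80 m/s

2436.80


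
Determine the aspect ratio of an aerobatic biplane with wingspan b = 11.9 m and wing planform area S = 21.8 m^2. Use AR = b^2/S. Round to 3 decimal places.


Step 1: b^2 = 11.9^2 = 141.61
Step 2: AR = 141.61 / 21.8 = 6.496

6.496


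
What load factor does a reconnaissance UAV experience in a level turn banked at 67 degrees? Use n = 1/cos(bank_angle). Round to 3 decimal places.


Step 1: Convert 67 degrees to radians = 1.169371
Step 2: cos(67 deg) = 0.390731
Step 3: n = 1 / 0.390731 = 2.559

2.559


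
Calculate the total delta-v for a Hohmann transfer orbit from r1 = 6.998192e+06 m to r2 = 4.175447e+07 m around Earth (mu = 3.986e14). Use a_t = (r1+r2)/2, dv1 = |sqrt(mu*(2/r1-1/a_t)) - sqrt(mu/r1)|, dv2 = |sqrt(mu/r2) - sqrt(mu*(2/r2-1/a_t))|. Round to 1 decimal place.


Step 1: Transfer semi-major axis a_t = (6.998192e+06 + 4.175447e+07) / 2 = 2.437633e+07 m
Step 2: v1 (circular at r1) = sqrt(mu/r1) = 7547.02 m/s
Step 3: v_t1 = sqrt(mu*(2/r1 - 1/a_t)) = 9877.41 m/s
Step 4: dv1 = |9877.41 - 7547.02| = 2330.39 m/s
Step 5: v2 (circular at r2) = 3089.71 m/s, v_t2 = 1655.49 m/s
Step 6: dv2 = |3089.71 - 1655.49| = 1434.22 m/s
Step 7: Total delta-v = 2330.39 + 1434.22 = 3764.6 m/s

3764.6


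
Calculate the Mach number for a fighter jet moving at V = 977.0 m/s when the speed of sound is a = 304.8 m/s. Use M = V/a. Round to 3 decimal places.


Step 1: M = V / a = 977.0 / 304.8
Step 2: M = 3.205

3.205
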